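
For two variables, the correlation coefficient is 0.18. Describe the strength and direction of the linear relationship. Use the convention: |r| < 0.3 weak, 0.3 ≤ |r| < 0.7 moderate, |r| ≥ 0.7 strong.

weak positive

r = 0.18 > 0 so the relationship is positive.
|r| = 0.18, which falls in the weak range.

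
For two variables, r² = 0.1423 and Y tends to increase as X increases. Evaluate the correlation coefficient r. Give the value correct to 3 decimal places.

|r| = √0.1423 = 0.377
The association is positive, so r = 0.377.

0.377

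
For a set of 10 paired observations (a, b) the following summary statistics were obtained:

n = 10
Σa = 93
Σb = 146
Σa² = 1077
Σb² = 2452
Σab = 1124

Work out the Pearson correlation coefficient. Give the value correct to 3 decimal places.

-0.897

r = (nΣab − ΣaΣb) / √[(nΣa² − (Σa)²)(nΣb² − (Σb)²)]
Numerator: 10×1124 − 93×146 = -2338
Denominator: √[(10770 − 8649)(24520 − 21316)] = √[2121 × 3204] = 2606.8533
r = -2338 / 2606.8533 ≈ -0.897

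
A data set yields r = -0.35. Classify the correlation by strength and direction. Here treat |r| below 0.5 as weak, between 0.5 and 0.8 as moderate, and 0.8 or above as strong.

r = -0.35 < 0 so the relationship is negative.
|r| = 0.35, which falls in the weak range.

weak negative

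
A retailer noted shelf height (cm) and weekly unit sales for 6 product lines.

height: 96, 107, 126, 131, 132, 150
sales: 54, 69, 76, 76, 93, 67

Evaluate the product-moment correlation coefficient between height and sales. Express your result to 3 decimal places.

0.506

n = 6, Σx = 742, Σy = 435, Σx² = 93626, Σy² = 32367, Σxy = 54425
nΣxy − ΣxΣy = 326550 − 322770 = 3780
nΣx² − (Σx)² = 561756 − 550564 = 11192; nΣy² − (Σy)² = 194202 − 189225 = 4977
r = 3780 / √(11192 × 4977) = 3780 / 7463.4164 ≈ 0.506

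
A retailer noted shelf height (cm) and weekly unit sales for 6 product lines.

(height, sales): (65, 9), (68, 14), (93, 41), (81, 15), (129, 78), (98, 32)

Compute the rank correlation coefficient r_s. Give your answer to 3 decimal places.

Rank height: 1, 2, 4, 3, 6, 5
Rank sales: 1, 2, 5, 3, 6, 4
d = rank(height) − rank(sales): 0, 0, -1, 0, 0, 1; Σd² = 2
ρ = 1 − 6Σd² / [n(n²−1)] = 1 − 6×2 / (6×35) = 1 − 12/210 ≈ 0.943

0.943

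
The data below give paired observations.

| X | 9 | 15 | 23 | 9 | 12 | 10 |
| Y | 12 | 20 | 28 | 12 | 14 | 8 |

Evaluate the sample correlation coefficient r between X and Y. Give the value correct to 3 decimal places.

n = 6, ΣX = 78, ΣY = 94, ΣX² = 1160, ΣY² = 1732, ΣXY = 1408
nΣXY − ΣXΣY = 8448 − 7332 = 1116
nΣX² − (ΣX)² = 6960 − 6084 = 876; nΣY² − (ΣY)² = 10392 − 8836 = 1556
r = 1116 / √(876 × 1556) = 1116 / 1167.4999 ≈ 0.956

0.956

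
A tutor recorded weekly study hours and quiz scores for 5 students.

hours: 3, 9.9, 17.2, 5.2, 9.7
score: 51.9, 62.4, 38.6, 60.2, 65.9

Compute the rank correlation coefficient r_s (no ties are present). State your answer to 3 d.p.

-0.100

Rank hours: 1, 4, 5, 2, 3
Rank score: 2, 4, 1, 3, 5
d = rank(hours) − rank(score): -1, 0, 4, -1, -2; Σd² = 22
ρ = 1 − 6Σd² / [n(n²−1)] = 1 − 6×22 / (5×24) = 1 − 132/120 ≈ -0.100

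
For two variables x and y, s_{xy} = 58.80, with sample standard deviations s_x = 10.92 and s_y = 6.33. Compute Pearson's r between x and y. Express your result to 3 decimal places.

r = Cov(x,y) / (s_x · s_y) = 58.80 / (10.92 × 6.33)
  = 58.80 / 69.1236 ≈ 0.851

0.851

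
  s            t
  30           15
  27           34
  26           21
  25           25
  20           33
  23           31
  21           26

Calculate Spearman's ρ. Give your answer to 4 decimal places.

Rank s: 7, 6, 5, 4, 1, 3, 2
Rank t: 1, 7, 2, 3, 6, 5, 4
d = rank(s) − rank(t): 6, -1, 3, 1, -5, -2, -2; Σd² = 80
ρ = 1 − 6Σd² / [n(n²−1)] = 1 − 6×80 / (7×48) = 1 − 480/336 ≈ -0.4286

-0.4286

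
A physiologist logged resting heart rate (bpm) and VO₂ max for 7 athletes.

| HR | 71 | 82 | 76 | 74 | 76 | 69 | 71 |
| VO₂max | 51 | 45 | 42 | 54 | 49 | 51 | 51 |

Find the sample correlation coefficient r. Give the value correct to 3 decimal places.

n = 7, Σx = 519, Σy = 343, Σx² = 38595, Σy² = 16909, Σxy = 25363
nΣxy − ΣxΣy = 177541 − 178017 = -476
nΣx² − (Σx)² = 270165 − 269361 = 804; nΣy² − (Σy)² = 118363 − 117649 = 714
r = -476 / √(804 × 714) = -476 / 757.6648 ≈ -0.628

-0.628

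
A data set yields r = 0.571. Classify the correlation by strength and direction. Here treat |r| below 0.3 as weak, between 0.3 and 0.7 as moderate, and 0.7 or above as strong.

moderate positive

r = 0.571 > 0 so the relationship is positive.
|r| = 0.571, which falls in the moderate range.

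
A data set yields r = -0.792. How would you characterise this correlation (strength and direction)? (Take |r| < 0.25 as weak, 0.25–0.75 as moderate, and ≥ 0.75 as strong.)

r = -0.792 < 0 so the relationship is negative.
|r| = 0.792, which falls in the strong range.

strong negative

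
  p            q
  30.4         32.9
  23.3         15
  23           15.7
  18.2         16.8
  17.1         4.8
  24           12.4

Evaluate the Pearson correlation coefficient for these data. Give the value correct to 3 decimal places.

n = 6, Σp = 136, Σq = 97.6, Σp² = 3195.7, Σq² = 2012.94, Σpq = 2396.2
nΣpq − ΣpΣq = 14377.2 − 13273.6 = 1103.6
nΣp² − (Σp)² = 19174.2 − 18496 = 678.2; nΣq² − (Σq)² = 12077.64 − 9525.76 = 2551.88
r = 1103.6 / √(678.2 × 2551.88) = 1103.6 / 1315.5550 ≈ 0.839

0.839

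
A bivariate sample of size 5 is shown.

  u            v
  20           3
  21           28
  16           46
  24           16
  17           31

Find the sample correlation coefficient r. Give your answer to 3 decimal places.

n = 5, Σu = 98, Σv = 124, Σu² = 1962, Σv² = 4126, Σuv = 2295
nΣuv − ΣuΣv = 11475 − 12152 = -677
nΣu² − (Σu)² = 9810 − 9604 = 206; nΣv² − (Σv)² = 20630 − 15376 = 5254
r = -677 / √(206 × 5254) = -677 / 1040.3480 ≈ -0.651

-0.651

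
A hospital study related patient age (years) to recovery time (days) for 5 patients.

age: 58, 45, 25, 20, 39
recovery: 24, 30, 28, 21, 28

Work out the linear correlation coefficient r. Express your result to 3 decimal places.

n = 5, Σx = 187, Σy = 131, Σx² = 7935, Σy² = 3485, Σxy = 4954
nΣxy − ΣxΣy = 24770 − 24497 = 273
nΣx² − (Σx)² = 39675 − 34969 = 4706; nΣy² − (Σy)² = 17425 − 17161 = 264
r = 273 / √(4706 × 264) = 273 / 1114.6228 ≈ 0.245

0.245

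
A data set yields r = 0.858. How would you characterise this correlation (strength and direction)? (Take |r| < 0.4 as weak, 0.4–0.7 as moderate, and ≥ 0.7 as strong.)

r = 0.858 > 0 so the relationship is positive.
|r| = 0.858, which falls in the strong range.

strong positive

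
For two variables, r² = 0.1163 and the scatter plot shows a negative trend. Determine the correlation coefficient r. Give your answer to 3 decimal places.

|r| = √0.1163 = 0.341
The association is negative, so r = −0.341.

-0.341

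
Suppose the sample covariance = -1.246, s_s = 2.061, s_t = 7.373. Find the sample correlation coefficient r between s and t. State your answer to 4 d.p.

-0.0820

r = Cov(s,t) / (s_s · s_t) = -1.246 / (2.061 × 7.373)
  = -1.246 / 15.1958 ≈ -0.0820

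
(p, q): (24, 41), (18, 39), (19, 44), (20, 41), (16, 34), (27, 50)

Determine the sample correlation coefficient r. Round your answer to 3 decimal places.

n = 6, Σp = 124, Σq = 249, Σp² = 2646, Σq² = 10475, Σpq = 5236
nΣpq − ΣpΣq = 31416 − 30876 = 540
nΣp² − (Σp)² = 15876 − 15376 = 500; nΣq² − (Σq)² = 62850 − 62001 = 849
r = 540 / √(500 × 849) = 540 / 651.5366 ≈ 0.829

0.829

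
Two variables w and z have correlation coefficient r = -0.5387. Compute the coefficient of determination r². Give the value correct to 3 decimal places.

0.290

r² = (-0.5387)² = 0.290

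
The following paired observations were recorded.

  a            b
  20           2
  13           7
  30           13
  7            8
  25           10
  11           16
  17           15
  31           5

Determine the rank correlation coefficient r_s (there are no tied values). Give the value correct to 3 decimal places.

-0.286

Rank a: 5, 3, 7, 1, 6, 2, 4, 8
Rank b: 1, 3, 6, 4, 5, 8, 7, 2
d = rank(a) − rank(b): 4, 0, 1, -3, 1, -6, -3, 6; Σd² = 108
ρ = 1 − 6Σd² / [n(n²−1)] = 1 − 6×108 / (8×63) = 1 − 648/504 ≈ -0.286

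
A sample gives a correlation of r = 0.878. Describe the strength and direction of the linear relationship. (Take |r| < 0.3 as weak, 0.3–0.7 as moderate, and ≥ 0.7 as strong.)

strong positive

r = 0.878 > 0 so the relationship is positive.
|r| = 0.878, which falls in the strong range.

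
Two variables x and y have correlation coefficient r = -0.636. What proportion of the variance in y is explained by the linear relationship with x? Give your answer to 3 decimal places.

0.404

r² = (-0.636)² = 0.404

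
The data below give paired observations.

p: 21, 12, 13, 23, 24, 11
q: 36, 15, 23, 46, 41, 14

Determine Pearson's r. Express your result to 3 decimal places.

n = 6, Σp = 104, Σq = 175, Σp² = 1980, Σq² = 6043, Σpq = 3431
nΣpq − ΣpΣq = 20586 − 18200 = 2386
nΣp² − (Σp)² = 11880 − 10816 = 1064; nΣq² − (Σq)² = 36258 − 30625 = 5633
r = 2386 / √(1064 × 5633) = 2386 / 2448.1650 ≈ 0.975

0.975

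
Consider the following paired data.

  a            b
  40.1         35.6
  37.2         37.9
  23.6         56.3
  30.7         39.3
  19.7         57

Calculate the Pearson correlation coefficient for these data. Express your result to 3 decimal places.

n = 5, Σa = 151.3, Σb = 226.1, Σa² = 4879.39, Σb² = 10666.95, Σab = 6495.53
nΣab − ΣaΣb = 32477.65 − 34208.93 = -1731.28
nΣa² − (Σa)² = 24396.95 − 22891.69 = 1505.26; nΣb² − (Σb)² = 53334.75 − 51121.21 = 2213.54
r = -1731.28 / √(1505.26 × 2213.54) = -1731.28 / 1825.3639 ≈ -0.948

-0.948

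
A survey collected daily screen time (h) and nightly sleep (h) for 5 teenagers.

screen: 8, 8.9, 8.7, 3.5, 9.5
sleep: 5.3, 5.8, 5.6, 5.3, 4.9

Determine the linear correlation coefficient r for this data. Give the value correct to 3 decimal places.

n = 5, Σx = 38.6, Σy = 26.9, Σx² = 321.4, Σy² = 145.19, Σxy = 207.84
nΣxy − ΣxΣy = 1039.2 − 1038.34 = 0.86
nΣx² − (Σx)² = 1607 − 1489.96 = 117.04; nΣy² − (Σy)² = 725.95 − 723.61 = 2.34
r = 0.86 / √(117.04 × 2.34) = 0.86 / 16.5491 ≈ 0.052

0.052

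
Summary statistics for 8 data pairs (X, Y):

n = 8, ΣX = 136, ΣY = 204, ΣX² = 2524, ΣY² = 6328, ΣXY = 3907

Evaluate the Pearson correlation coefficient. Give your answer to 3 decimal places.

0.899

r = (nΣXY − ΣXΣY) / √[(nΣX² − (ΣX)²)(nΣY² − (ΣY)²)]
Numerator: 8×3907 − 136×204 = 3512
Denominator: √[(20192 − 18496)(50624 − 41616)] = √[1696 × 9008] = 3908.6530
r = 3512 / 3908.6530 ≈ 0.899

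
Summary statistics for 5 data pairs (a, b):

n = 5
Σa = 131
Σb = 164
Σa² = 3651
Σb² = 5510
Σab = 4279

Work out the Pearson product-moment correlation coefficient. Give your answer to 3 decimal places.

r = (nΣab − ΣaΣb) / √[(nΣa² − (Σa)²)(nΣb² − (Σb)²)]
Numerator: 5×4279 − 131×164 = -89
Denominator: √[(18255 − 17161)(27550 − 26896)] = √[1094 × 654] = 845.8581
r = -89 / 845.8581 ≈ -0.105

-0.105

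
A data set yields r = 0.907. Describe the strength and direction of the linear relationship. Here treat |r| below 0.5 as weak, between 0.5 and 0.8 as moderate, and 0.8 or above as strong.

r = 0.907 > 0 so the relationship is positive.
|r| = 0.907, which falls in the strong range.

strong positive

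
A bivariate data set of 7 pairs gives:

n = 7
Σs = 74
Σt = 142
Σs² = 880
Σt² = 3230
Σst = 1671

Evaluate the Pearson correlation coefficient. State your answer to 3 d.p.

r = (nΣst − ΣsΣt) / √[(nΣs² − (Σs)²)(nΣt² − (Σt)²)]
Numerator: 7×1671 − 74×142 = 1189
Denominator: √[(6160 − 5476)(22610 − 20164)] = √[684 × 2446] = 1293.4698
r = 1189 / 1293.4698 ≈ 0.919

0.919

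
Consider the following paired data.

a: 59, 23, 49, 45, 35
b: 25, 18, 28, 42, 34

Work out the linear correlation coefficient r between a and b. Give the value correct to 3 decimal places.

n = 5, Σa = 211, Σb = 147, Σa² = 9661, Σb² = 4653, Σab = 6341
nΣab − ΣaΣb = 31705 − 31017 = 688
nΣa² − (Σa)² = 48305 − 44521 = 3784; nΣb² − (Σb)² = 23265 − 21609 = 1656
r = 688 / √(3784 × 1656) = 688 / 2503.2587 ≈ 0.275

0.275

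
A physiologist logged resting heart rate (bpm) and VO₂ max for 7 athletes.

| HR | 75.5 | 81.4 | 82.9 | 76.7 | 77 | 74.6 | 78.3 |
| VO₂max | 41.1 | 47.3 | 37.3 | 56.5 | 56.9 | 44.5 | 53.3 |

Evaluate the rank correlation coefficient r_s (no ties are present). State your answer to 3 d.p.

Rank HR: 2, 6, 7, 3, 4, 1, 5
Rank VO₂max: 2, 4, 1, 6, 7, 3, 5
d = rank(HR) − rank(VO₂max): 0, 2, 6, -3, -3, -2, 0; Σd² = 62
ρ = 1 − 6Σd² / [n(n²−1)] = 1 − 6×62 / (7×48) = 1 − 372/336 ≈ -0.107

-0.107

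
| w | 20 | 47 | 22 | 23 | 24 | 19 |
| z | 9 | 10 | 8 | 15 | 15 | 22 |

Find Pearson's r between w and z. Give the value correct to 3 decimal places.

-0.331

n = 6, Σw = 155, Σz = 79, Σw² = 4559, Σz² = 1179, Σwz = 1949
nΣwz − ΣwΣz = 11694 − 12245 = -551
nΣw² − (Σw)² = 27354 − 24025 = 3329; nΣz² − (Σz)² = 7074 − 6241 = 833
r = -551 / √(3329 × 833) = -551 / 1665.2498 ≈ -0.331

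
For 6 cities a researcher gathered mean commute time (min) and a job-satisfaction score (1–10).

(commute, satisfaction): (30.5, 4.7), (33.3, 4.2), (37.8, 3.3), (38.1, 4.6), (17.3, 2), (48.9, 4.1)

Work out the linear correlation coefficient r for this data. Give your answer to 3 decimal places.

n = 6, Σx = 205.9, Σy = 22.9, Σx² = 7610.09, Σy² = 92.59, Σxy = 818.3
nΣxy − ΣxΣy = 4909.8 − 4715.11 = 194.69
nΣx² − (Σx)² = 45660.54 − 42394.81 = 3265.73; nΣy² − (Σy)² = 555.54 − 524.41 = 31.13
r = 194.69 / √(3265.73 × 31.13) = 194.69 / 318.8451 ≈ 0.611

0.611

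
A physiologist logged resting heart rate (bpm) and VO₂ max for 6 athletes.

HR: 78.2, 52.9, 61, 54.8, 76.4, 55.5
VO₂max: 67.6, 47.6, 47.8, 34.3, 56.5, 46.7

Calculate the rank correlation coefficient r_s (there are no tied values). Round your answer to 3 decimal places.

0.829

Rank HR: 6, 1, 4, 2, 5, 3
Rank VO₂max: 6, 3, 4, 1, 5, 2
d = rank(HR) − rank(VO₂max): 0, -2, 0, 1, 0, 1; Σd² = 6
ρ = 1 − 6Σd² / [n(n²−1)] = 1 − 6×6 / (6×35) = 1 − 36/210 ≈ 0.829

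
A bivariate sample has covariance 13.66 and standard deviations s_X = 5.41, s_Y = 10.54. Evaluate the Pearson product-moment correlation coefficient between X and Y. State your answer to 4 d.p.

r = Cov(X,Y) / (s_X · s_Y) = 13.66 / (5.41 × 10.54)
  = 13.66 / 57.0214 ≈ 0.2396

0.2396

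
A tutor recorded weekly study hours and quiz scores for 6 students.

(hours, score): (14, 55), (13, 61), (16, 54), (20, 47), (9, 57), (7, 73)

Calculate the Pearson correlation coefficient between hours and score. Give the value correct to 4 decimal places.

n = 6, Σx = 79, Σy = 347, Σx² = 1151, Σy² = 20449, Σxy = 4391
nΣxy − ΣxΣy = 26346 − 27413 = -1067
nΣx² − (Σx)² = 6906 − 6241 = 665; nΣy² − (Σy)² = 122694 − 120409 = 2285
r = -1067 / √(665 × 2285) = -1067 / 1232.6901 ≈ -0.8656

-0.8656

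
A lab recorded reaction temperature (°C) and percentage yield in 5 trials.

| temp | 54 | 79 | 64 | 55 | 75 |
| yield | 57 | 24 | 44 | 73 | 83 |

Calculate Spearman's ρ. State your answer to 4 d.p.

-0.3000

Rank temp: 1, 5, 3, 2, 4
Rank yield: 3, 1, 2, 4, 5
d = rank(temp) − rank(yield): -2, 4, 1, -2, -1; Σd² = 26
ρ = 1 − 6Σd² / [n(n²−1)] = 1 − 6×26 / (5×24) = 1 − 156/120 ≈ -0.3000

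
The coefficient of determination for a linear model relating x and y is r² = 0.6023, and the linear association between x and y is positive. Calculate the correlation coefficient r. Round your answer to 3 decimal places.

0.776

|r| = √0.6023 = 0.776
The association is positive, so r = 0.776.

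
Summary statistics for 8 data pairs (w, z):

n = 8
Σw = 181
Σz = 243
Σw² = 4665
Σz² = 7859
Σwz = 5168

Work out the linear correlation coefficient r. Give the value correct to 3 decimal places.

r = (nΣwz − ΣwΣz) / √[(nΣw² − (Σw)²)(nΣz² − (Σz)²)]
Numerator: 8×5168 − 181×243 = -2639
Denominator: √[(37320 − 32761)(62872 − 59049)] = √[4559 × 3823] = 4174.8122
r = -2639 / 4174.8122 ≈ -0.632

-0.632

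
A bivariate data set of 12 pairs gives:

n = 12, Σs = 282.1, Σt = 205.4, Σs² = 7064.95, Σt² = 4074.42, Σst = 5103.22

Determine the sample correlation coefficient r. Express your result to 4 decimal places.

0.5582

r = (nΣst − ΣsΣt) / √[(nΣs² − (Σs)²)(nΣt² − (Σt)²)]
Numerator: 12×5103.22 − 282.1×205.4 = 3295.3
Denominator: √[(84779.4 − 79580.41)(48893.04 − 42189.16)] = √[5198.99 × 6703.88] = 5903.6773
r = 3295.3 / 5903.6773 ≈ 0.5582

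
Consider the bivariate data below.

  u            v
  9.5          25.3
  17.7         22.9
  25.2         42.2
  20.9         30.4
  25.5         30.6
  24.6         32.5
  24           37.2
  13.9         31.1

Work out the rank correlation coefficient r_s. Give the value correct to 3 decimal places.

0.571

Rank u: 1, 3, 7, 4, 8, 6, 5, 2
Rank v: 2, 1, 8, 3, 4, 6, 7, 5
d = rank(u) − rank(v): -1, 2, -1, 1, 4, 0, -2, -3; Σd² = 36
ρ = 1 − 6Σd² / [n(n²−1)] = 1 − 6×36 / (8×63) = 1 − 216/504 ≈ 0.571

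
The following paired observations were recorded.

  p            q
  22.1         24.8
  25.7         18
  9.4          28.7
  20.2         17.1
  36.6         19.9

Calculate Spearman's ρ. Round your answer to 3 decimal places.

-0.300

Rank p: 3, 4, 1, 2, 5
Rank q: 4, 2, 5, 1, 3
d = rank(p) − rank(q): -1, 2, -4, 1, 2; Σd² = 26
ρ = 1 − 6Σd² / [n(n²−1)] = 1 − 6×26 / (5×24) = 1 − 156/120 ≈ -0.300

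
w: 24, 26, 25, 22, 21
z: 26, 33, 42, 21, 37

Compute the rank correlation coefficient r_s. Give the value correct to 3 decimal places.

Rank w: 3, 5, 4, 2, 1
Rank z: 2, 3, 5, 1, 4
d = rank(w) − rank(z): 1, 2, -1, 1, -3; Σd² = 16
ρ = 1 − 6Σd² / [n(n²−1)] = 1 − 6×16 / (5×24) = 1 − 96/120 ≈ 0.200

0.200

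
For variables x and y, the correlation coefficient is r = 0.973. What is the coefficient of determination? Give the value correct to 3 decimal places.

r² = (0.973)² = 0.947

0.947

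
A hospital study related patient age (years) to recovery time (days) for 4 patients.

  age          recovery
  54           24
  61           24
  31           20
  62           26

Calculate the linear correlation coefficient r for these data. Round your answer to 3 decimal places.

n = 4, Σx = 208, Σy = 94, Σx² = 11442, Σy² = 2228, Σxy = 4992
nΣxy − ΣxΣy = 19968 − 19552 = 416
nΣx² − (Σx)² = 45768 − 43264 = 2504; nΣy² − (Σy)² = 8912 − 8836 = 76
r = 416 / √(2504 × 76) = 416 / 436.2385 ≈ 0.954

0.954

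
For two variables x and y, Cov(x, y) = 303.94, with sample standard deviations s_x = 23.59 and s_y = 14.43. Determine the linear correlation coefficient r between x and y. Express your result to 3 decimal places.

0.893

r = Cov(x,y) / (s_x · s_y) = 303.94 / (23.59 × 14.43)
  = 303.94 / 340.4037 ≈ 0.893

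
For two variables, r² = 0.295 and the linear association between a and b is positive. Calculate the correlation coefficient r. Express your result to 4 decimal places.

0.5431

|r| = √0.295 = 0.5431
The association is positive, so r = 0.5431.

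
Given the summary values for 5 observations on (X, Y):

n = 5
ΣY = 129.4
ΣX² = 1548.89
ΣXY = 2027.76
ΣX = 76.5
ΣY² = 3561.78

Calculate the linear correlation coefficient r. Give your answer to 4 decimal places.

0.1689

r = (nΣXY − ΣXΣY) / √[(nΣX² − (ΣX)²)(nΣY² − (ΣY)²)]
Numerator: 5×2027.76 − 76.5×129.4 = 239.7
Denominator: √[(7744.45 − 5852.25)(17808.9 − 16744.36)] = √[1892.2 × 1064.54] = 1419.2683
r = 239.7 / 1419.2683 ≈ 0.1689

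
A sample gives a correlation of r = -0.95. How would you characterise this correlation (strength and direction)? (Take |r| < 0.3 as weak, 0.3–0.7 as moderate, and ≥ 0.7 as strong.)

r = -0.95 < 0 so the relationship is negative.
|r| = 0.95, which falls in the strong range.

strong negative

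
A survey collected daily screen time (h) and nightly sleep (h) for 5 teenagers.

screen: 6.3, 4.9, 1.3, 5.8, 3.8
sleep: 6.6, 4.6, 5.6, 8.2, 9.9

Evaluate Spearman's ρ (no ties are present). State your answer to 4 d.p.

0.1000

Rank screen: 5, 3, 1, 4, 2
Rank sleep: 3, 1, 2, 4, 5
d = rank(screen) − rank(sleep): 2, 2, -1, 0, -3; Σd² = 18
ρ = 1 − 6Σd² / [n(n²−1)] = 1 − 6×18 / (5×24) = 1 − 108/120 ≈ 0.1000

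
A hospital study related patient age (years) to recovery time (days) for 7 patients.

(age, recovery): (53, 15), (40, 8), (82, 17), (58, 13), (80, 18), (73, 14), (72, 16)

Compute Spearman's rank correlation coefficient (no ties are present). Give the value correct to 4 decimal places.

Rank age: 2, 1, 7, 3, 6, 5, 4
Rank recovery: 4, 1, 6, 2, 7, 3, 5
d = rank(age) − rank(recovery): -2, 0, 1, 1, -1, 2, -1; Σd² = 12
ρ = 1 − 6Σd² / [n(n²−1)] = 1 − 6×12 / (7×48) = 1 − 72/336 ≈ 0.7857

0.7857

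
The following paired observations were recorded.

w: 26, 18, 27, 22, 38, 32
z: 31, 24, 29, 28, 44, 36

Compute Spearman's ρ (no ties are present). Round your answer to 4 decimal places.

0.9429

Rank w: 3, 1, 4, 2, 6, 5
Rank z: 4, 1, 3, 2, 6, 5
d = rank(w) − rank(z): -1, 0, 1, 0, 0, 0; Σd² = 2
ρ = 1 − 6Σd² / [n(n²−1)] = 1 − 6×2 / (6×35) = 1 − 12/210 ≈ 0.9429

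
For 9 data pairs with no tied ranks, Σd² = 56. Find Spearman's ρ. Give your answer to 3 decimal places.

ρ = 1 − 6Σd² / [n(n²−1)] = 1 − 6×56 / (9×80)
  = 1 − 336/720 = 1 − 0.4667 ≈ 0.533

0.533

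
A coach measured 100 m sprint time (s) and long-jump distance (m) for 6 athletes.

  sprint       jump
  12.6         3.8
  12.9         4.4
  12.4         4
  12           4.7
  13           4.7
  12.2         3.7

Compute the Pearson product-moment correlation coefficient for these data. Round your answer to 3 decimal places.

0.239

n = 6, Σx = 75.1, Σy = 25.3, Σx² = 940.77, Σy² = 107.67, Σxy = 316.88
nΣxy − ΣxΣy = 1901.28 − 1900.03 = 1.25
nΣx² − (Σx)² = 5644.62 − 5640.01 = 4.61; nΣy² − (Σy)² = 646.02 − 640.09 = 5.93
r = 1.25 / √(4.61 × 5.93) = 1.25 / 5.2285 ≈ 0.239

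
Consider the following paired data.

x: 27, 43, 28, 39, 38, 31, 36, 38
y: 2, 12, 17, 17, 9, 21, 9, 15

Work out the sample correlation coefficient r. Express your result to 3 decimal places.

0.108

n = 8, Σx = 280, Σy = 102, Σx² = 10028, Σy² = 1554, Σxy = 3596
nΣxy − ΣxΣy = 28768 − 28560 = 208
nΣx² − (Σx)² = 80224 − 78400 = 1824; nΣy² − (Σy)² = 12432 − 10404 = 2028
r = 208 / √(1824 × 2028) = 208 / 1923.2972 ≈ 0.108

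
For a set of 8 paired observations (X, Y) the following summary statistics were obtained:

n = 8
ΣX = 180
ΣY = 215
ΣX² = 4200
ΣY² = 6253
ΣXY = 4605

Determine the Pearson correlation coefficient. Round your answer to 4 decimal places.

-0.8711

r = (nΣXY − ΣXΣY) / √[(nΣX² − (ΣX)²)(nΣY² − (ΣY)²)]
Numerator: 8×4605 − 180×215 = -1860
Denominator: √[(33600 − 32400)(50024 − 46225)] = √[1200 × 3799] = 2135.1347
r = -1860 / 2135.1347 ≈ -0.8711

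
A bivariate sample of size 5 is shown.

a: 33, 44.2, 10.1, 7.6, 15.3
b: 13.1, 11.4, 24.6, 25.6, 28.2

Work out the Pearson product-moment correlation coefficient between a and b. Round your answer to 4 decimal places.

n = 5, Σa = 110.2, Σb = 102.9, Σa² = 3436.5, Σb² = 2357.33, Σab = 1810.66
nΣab − ΣaΣb = 9053.3 − 11339.58 = -2286.28
nΣa² − (Σa)² = 17182.5 − 12144.04 = 5038.46; nΣb² − (Σb)² = 11786.65 − 10588.41 = 1198.24
r = -2286.28 / √(5038.46 × 1198.24) = -2286.28 / 2457.0886 ≈ -0.9305

-0.9305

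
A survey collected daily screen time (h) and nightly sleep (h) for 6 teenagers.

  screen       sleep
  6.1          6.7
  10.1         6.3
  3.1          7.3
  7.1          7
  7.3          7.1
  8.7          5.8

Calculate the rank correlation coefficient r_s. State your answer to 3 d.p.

-0.714

Rank screen: 2, 6, 1, 3, 4, 5
Rank sleep: 3, 2, 6, 4, 5, 1
d = rank(screen) − rank(sleep): -1, 4, -5, -1, -1, 4; Σd² = 60
ρ = 1 − 6Σd² / [n(n²−1)] = 1 − 6×60 / (6×35) = 1 − 360/210 ≈ -0.714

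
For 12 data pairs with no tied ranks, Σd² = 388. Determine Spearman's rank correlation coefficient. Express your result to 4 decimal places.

-0.3566

ρ = 1 − 6Σd² / [n(n²−1)] = 1 − 6×388 / (12×143)
  = 1 − 2328/1716 = 1 − 1.35664 ≈ -0.3566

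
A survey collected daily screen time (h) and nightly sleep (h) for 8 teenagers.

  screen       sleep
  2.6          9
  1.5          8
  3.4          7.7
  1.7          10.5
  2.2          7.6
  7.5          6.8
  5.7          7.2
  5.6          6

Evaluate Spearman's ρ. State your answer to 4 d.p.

Rank screen: 4, 1, 5, 2, 3, 8, 7, 6
Rank sleep: 7, 6, 5, 8, 4, 2, 3, 1
d = rank(screen) − rank(sleep): -3, -5, 0, -6, -1, 6, 4, 5; Σd² = 148
ρ = 1 − 6Σd² / [n(n²−1)] = 1 − 6×148 / (8×63) = 1 − 888/504 ≈ -0.7619

-0.7619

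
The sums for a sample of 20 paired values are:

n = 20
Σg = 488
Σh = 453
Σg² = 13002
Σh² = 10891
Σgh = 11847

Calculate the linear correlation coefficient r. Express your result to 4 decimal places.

0.9554

r = (nΣgh − ΣgΣh) / √[(nΣg² − (Σg)²)(nΣh² − (Σh)²)]
Numerator: 20×11847 − 488×453 = 15876
Denominator: √[(260040 − 238144)(217820 − 205209)] = √[21896 × 12611] = 16617.1735
r = 15876 / 16617.1735 ≈ 0.9554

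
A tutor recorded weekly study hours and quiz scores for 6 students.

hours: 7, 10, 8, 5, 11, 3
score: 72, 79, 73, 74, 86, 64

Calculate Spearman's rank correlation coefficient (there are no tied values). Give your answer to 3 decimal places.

Rank hours: 3, 5, 4, 2, 6, 1
Rank score: 2, 5, 3, 4, 6, 1
d = rank(hours) − rank(score): 1, 0, 1, -2, 0, 0; Σd² = 6
ρ = 1 − 6Σd² / [n(n²−1)] = 1 − 6×6 / (6×35) = 1 − 36/210 ≈ 0.829

0.829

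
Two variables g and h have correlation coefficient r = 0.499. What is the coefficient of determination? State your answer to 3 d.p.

r² = (0.499)² = 0.249

0.249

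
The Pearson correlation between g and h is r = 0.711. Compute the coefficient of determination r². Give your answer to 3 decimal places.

r² = (0.711)² = 0.506

0.506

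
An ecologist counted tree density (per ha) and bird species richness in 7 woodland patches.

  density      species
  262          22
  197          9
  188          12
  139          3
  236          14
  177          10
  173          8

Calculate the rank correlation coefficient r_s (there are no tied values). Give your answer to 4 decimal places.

Rank density: 7, 5, 4, 1, 6, 3, 2
Rank species: 7, 3, 5, 1, 6, 4, 2
d = rank(density) − rank(species): 0, 2, -1, 0, 0, -1, 0; Σd² = 6
ρ = 1 − 6Σd² / [n(n²−1)] = 1 − 6×6 / (7×48) = 1 − 36/336 ≈ 0.8929

0.8929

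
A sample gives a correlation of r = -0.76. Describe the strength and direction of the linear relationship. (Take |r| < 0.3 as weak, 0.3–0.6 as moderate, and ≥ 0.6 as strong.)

r = -0.76 < 0 so the relationship is negative.
|r| = 0.76, which falls in the strong range.

strong negative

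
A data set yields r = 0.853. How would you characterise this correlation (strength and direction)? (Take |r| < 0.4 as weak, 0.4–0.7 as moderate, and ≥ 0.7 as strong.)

strong positive

r = 0.853 > 0 so the relationship is positive.
|r| = 0.853, which falls in the strong range.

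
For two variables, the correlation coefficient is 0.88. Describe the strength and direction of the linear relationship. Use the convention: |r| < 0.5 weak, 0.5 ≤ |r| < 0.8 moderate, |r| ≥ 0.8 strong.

r = 0.88 > 0 so the relationship is positive.
|r| = 0.88, which falls in the strong range.

strong positive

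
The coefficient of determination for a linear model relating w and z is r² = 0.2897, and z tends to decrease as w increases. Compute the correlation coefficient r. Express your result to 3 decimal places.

-0.538

|r| = √0.2897 = 0.538
The association is negative, so r = −0.538.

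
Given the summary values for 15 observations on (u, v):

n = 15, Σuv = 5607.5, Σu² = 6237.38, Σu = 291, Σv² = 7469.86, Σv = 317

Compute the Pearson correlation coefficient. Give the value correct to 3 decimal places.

r = (nΣuv − ΣuΣv) / √[(nΣu² − (Σu)²)(nΣv² − (Σv)²)]
Numerator: 15×5607.5 − 291×317 = -8134.5
Denominator: √[(93560.7 − 84681)(112047.9 − 100489)] = √[8879.7 × 11558.9] = 10131.1186
r = -8134.5 / 10131.1186 ≈ -0.803

-0.803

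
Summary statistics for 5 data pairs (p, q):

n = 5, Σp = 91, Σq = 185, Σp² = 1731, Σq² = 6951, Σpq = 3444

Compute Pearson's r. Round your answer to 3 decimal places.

r = (nΣpq − ΣpΣq) / √[(nΣp² − (Σp)²)(nΣq² − (Σq)²)]
Numerator: 5×3444 − 91×185 = 385
Denominator: √[(8655 − 8281)(34755 − 34225)] = √[374 × 530] = 445.2190
r = 385 / 445.2190 ≈ 0.865

0.865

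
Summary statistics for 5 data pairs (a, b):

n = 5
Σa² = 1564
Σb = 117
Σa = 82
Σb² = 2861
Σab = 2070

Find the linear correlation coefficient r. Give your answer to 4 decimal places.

0.9201

r = (nΣab − ΣaΣb) / √[(nΣa² − (Σa)²)(nΣb² − (Σb)²)]
Numerator: 5×2070 − 82×117 = 756
Denominator: √[(7820 − 6724)(14305 − 13689)] = √[1096 × 616] = 821.6666
r = 756 / 821.6666 ≈ 0.9201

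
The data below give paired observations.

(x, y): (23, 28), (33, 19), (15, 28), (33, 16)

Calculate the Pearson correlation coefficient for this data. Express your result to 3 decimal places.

n = 4, Σx = 104, Σy = 91, Σx² = 2932, Σy² = 2185, Σxy = 2219
nΣxy − ΣxΣy = 8876 − 9464 = -588
nΣx² − (Σx)² = 11728 − 10816 = 912; nΣy² − (Σy)² = 8740 − 8281 = 459
r = -588 / √(912 × 459) = -588 / 646.9992 ≈ -0.909

-0.909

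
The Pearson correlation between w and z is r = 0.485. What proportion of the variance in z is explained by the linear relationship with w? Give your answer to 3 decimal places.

0.235

r² = (0.485)² = 0.235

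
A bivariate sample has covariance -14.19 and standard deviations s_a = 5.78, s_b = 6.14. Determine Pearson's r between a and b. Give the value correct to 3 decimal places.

-0.400

r = Cov(a,b) / (s_a · s_b) = -14.19 / (5.78 × 6.14)
  = -14.19 / 35.4892 ≈ -0.400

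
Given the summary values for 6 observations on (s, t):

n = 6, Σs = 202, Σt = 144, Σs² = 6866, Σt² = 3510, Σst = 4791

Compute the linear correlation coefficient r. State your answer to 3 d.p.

-0.960

r = (nΣst − ΣsΣt) / √[(nΣs² − (Σs)²)(nΣt² − (Σt)²)]
Numerator: 6×4791 − 202×144 = -342
Denominator: √[(41196 − 40804)(21060 − 20736)] = √[392 × 324] = 356.3818
r = -342 / 356.3818 ≈ -0.960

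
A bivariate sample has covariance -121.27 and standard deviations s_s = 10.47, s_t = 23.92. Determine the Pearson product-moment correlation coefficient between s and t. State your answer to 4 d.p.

-0.4842

r = Cov(s,t) / (s_s · s_t) = -121.27 / (10.47 × 23.92)
  = -121.27 / 250.4424 ≈ -0.4842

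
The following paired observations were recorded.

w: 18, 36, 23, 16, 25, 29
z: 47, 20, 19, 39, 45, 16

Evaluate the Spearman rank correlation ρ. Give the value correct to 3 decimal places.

-0.486

Rank w: 2, 6, 3, 1, 4, 5
Rank z: 6, 3, 2, 4, 5, 1
d = rank(w) − rank(z): -4, 3, 1, -3, -1, 4; Σd² = 52
ρ = 1 − 6Σd² / [n(n²−1)] = 1 − 6×52 / (6×35) = 1 − 312/210 ≈ -0.486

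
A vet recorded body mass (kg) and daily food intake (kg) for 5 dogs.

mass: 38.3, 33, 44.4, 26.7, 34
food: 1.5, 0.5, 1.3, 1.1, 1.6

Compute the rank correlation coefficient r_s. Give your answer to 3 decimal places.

0.500

Rank mass: 4, 2, 5, 1, 3
Rank food: 4, 1, 3, 2, 5
d = rank(mass) − rank(food): 0, 1, 2, -1, -2; Σd² = 10
ρ = 1 − 6Σd² / [n(n²−1)] = 1 − 6×10 / (5×24) = 1 − 60/120 ≈ 0.500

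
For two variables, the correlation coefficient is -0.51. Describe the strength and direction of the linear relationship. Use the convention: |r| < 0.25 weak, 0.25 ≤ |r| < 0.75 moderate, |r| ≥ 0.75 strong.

r = -0.51 < 0 so the relationship is negative.
|r| = 0.51, which falls in the moderate range.

moderate negative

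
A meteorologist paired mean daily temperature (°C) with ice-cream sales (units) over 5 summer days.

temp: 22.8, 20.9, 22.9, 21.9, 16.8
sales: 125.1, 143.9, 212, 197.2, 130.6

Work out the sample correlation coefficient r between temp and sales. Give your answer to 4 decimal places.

0.4817

n = 5, Σx = 105.3, Σy = 808.8, Σx² = 2242.91, Σy² = 137245.42, Σxy = 17227.35
nΣxy − ΣxΣy = 86136.75 − 85166.64 = 970.11
nΣx² − (Σx)² = 11214.55 − 11088.09 = 126.46; nΣy² − (Σy)² = 686227.1 − 654157.44 = 32069.66
r = 970.11 / √(126.46 × 32069.66) = 970.11 / 2013.8345 ≈ 0.4817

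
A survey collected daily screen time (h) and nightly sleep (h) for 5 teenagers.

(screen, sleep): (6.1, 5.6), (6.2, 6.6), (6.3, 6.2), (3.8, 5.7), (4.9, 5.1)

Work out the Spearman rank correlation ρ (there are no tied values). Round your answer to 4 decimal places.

Rank screen: 3, 4, 5, 1, 2
Rank sleep: 2, 5, 4, 3, 1
d = rank(screen) − rank(sleep): 1, -1, 1, -2, 1; Σd² = 8
ρ = 1 − 6Σd² / [n(n²−1)] = 1 − 6×8 / (5×24) = 1 − 48/120 ≈ 0.6000

0.6000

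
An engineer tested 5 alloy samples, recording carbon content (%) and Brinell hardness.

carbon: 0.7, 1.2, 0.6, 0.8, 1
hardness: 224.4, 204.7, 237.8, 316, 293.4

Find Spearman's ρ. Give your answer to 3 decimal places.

-0.200

Rank carbon: 2, 5, 1, 3, 4
Rank hardness: 2, 1, 3, 5, 4
d = rank(carbon) − rank(hardness): 0, 4, -2, -2, 0; Σd² = 24
ρ = 1 − 6Σd² / [n(n²−1)] = 1 − 6×24 / (5×24) = 1 − 144/120 ≈ -0.200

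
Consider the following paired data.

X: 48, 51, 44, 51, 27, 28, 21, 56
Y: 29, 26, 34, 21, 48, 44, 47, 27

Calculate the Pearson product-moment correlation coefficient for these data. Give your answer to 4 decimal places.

n = 8, ΣX = 326, ΣY = 276, ΣX² = 14532, ΣY² = 10292, ΣXY = 10312
nΣXY − ΣXΣY = 82496 − 89976 = -7480
nΣX² − (ΣX)² = 116256 − 106276 = 9980; nΣY² − (ΣY)² = 82336 − 76176 = 6160
r = -7480 / √(9980 × 6160) = -7480 / 7840.7143 ≈ -0.9540

-0.9540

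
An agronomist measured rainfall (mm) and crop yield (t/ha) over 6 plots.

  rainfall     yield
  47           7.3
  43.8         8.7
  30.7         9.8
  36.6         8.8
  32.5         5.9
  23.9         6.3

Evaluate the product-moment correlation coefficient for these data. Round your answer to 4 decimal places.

0.2462

n = 6, Σx = 214.5, Σy = 46.8, Σx² = 8036.95, Σy² = 376.96, Σxy = 1689.42
nΣxy − ΣxΣy = 10136.52 − 10038.6 = 97.92
nΣx² − (Σx)² = 48221.7 − 46010.25 = 2211.45; nΣy² − (Σy)² = 2261.76 − 2190.24 = 71.52
r = 97.92 / √(2211.45 × 71.52) = 97.92 / 397.6970 ≈ 0.2462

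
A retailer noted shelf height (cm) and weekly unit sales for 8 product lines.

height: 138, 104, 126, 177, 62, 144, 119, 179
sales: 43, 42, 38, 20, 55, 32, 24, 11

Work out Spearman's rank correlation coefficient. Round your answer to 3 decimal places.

Rank height: 5, 2, 4, 7, 1, 6, 3, 8
Rank sales: 7, 6, 5, 2, 8, 4, 3, 1
d = rank(height) − rank(sales): -2, -4, -1, 5, -7, 2, 0, 7; Σd² = 148
ρ = 1 − 6Σd² / [n(n²−1)] = 1 − 6×148 / (8×63) = 1 − 888/504 ≈ -0.762

-0.762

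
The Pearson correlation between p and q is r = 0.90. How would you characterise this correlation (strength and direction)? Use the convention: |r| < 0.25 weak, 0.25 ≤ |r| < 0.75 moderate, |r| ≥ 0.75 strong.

r = 0.90 > 0 so the relationship is positive.
|r| = 0.90, which falls in the strong range.

strong positive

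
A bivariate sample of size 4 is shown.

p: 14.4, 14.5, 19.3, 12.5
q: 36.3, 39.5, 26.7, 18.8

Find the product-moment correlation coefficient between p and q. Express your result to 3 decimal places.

0.062

n = 4, Σp = 60.7, Σq = 121.3, Σp² = 946.35, Σq² = 3944.27, Σpq = 1845.78
nΣpq − ΣpΣq = 7383.12 − 7362.91 = 20.21
nΣp² − (Σp)² = 3785.4 − 3684.49 = 100.91; nΣq² − (Σq)² = 15777.08 − 14713.69 = 1063.39
r = 20.21 / √(100.91 × 1063.39) = 20.21 / 327.5770 ≈ 0.062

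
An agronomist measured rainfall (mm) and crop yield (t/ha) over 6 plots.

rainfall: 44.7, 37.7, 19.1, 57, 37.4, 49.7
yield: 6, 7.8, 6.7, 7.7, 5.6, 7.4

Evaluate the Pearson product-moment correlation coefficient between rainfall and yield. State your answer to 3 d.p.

n = 6, Σx = 245.6, Σy = 41.2, Σx² = 10902.04, Σy² = 287.14, Σxy = 1706.35
nΣxy − ΣxΣy = 10238.1 − 10118.72 = 119.38
nΣx² − (Σx)² = 65412.24 − 60319.36 = 5092.88; nΣy² − (Σy)² = 1722.84 − 1697.44 = 25.4
r = 119.38 / √(5092.88 × 25.4) = 119.38 / 359.6653 ≈ 0.332

0.332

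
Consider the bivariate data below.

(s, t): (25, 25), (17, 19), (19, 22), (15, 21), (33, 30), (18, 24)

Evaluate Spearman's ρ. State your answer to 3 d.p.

Rank s: 5, 2, 4, 1, 6, 3
Rank t: 5, 1, 3, 2, 6, 4
d = rank(s) − rank(t): 0, 1, 1, -1, 0, -1; Σd² = 4
ρ = 1 − 6Σd² / [n(n²−1)] = 1 − 6×4 / (6×35) = 1 − 24/210 ≈ 0.886

0.886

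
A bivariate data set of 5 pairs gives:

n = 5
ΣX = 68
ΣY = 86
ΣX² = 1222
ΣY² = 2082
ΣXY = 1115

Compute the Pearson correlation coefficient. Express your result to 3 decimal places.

r = (nΣXY − ΣXΣY) / √[(nΣX² − (ΣX)²)(nΣY² − (ΣY)²)]
Numerator: 5×1115 − 68×86 = -273
Denominator: √[(6110 − 4624)(10410 − 7396)] = √[1486 × 3014] = 2116.3185
r = -273 / 2116.3185 ≈ -0.129

-0.129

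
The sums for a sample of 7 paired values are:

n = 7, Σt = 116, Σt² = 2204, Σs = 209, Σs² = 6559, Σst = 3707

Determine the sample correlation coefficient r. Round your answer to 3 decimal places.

0.813

r = (nΣst − ΣsΣt) / √[(nΣs² − (Σs)²)(nΣt² − (Σt)²)]
Numerator: 7×3707 − 209×116 = 1705
Denominator: √[(45913 − 43681)(15428 − 13456)] = √[2232 × 1972] = 2097.9762
r = 1705 / 2097.9762 ≈ 0.813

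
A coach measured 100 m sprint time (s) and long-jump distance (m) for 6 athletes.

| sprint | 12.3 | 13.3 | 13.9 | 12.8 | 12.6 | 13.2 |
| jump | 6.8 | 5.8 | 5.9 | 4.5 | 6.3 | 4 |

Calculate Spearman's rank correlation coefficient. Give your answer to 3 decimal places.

Rank sprint: 1, 5, 6, 3, 2, 4
Rank jump: 6, 3, 4, 2, 5, 1
d = rank(sprint) − rank(jump): -5, 2, 2, 1, -3, 3; Σd² = 52
ρ = 1 − 6Σd² / [n(n²−1)] = 1 − 6×52 / (6×35) = 1 − 312/210 ≈ -0.486

-0.486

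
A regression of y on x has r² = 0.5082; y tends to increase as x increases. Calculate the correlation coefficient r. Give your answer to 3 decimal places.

|r| = √0.5082 = 0.713
The association is positive, so r = 0.713.

0.713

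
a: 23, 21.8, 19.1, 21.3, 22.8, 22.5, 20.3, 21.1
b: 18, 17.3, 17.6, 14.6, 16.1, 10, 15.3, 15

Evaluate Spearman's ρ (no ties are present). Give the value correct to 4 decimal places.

0.1190

Rank a: 8, 5, 1, 4, 7, 6, 2, 3
Rank b: 8, 6, 7, 2, 5, 1, 4, 3
d = rank(a) − rank(b): 0, -1, -6, 2, 2, 5, -2, 0; Σd² = 74
ρ = 1 − 6Σd² / [n(n²−1)] = 1 − 6×74 / (8×63) = 1 − 444/504 ≈ 0.1190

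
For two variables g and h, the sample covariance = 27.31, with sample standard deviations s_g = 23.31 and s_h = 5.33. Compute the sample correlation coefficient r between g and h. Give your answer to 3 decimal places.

0.220

r = Cov(g,h) / (s_g · s_h) = 27.31 / (23.31 × 5.33)
  = 27.31 / 124.2423 ≈ 0.220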